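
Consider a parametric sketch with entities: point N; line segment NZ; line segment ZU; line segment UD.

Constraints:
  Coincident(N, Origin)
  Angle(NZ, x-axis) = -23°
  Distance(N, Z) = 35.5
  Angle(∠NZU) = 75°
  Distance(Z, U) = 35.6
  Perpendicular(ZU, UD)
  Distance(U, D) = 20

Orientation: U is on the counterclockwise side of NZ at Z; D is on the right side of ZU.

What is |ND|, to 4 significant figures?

60.37

N is at the origin; NZ runs at -23.0° with length 35.5, so Z = 35.5·(cos -23.0°, sin -23.0°) = (32.68, -13.87). ∠NZU = 75.0°, so ZU runs at -23.0° + (180° − 75.0°) = 82.00° from the x-axis; with |ZU| = 35.6, U = Z + 35.6·(cos 82.00°, sin 82.00°) = (37.63, 21.38). ZU ⟂ UD; with |UD| = 20.0 on the right of ZU, D = U + 20.0·(0.9903, -0.1392) = (57.44, 18.60). Then |ND| = |D − N| = 60.37.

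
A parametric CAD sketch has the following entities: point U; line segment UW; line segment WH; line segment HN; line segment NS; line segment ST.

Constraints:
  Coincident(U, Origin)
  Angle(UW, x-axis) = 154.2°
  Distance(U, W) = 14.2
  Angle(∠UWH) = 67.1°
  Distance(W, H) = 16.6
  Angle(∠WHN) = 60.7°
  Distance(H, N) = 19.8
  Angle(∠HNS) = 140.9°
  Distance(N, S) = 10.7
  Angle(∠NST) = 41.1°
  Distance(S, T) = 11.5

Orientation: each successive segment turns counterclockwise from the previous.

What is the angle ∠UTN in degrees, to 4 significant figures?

20.86°

U is at the origin; UW runs at 154.2° with length 14.2, so W = (-12.78, 6.180). ∠UWH = 67.1° gives WH at -92.90° from the x-axis; with |WH| = 16.6, H = (-13.62, -10.40). ∠WHN = 60.7° gives HN at 26.40° from the x-axis; with |HN| = 19.8, N = (4.111, -1.595). ∠HNS = 140.9° gives NS at 65.50° from the x-axis; with |NS| = 10.7, S = (8.548, 8.142). ∠NST = 41.1° gives ST at -155.6° from the x-axis; with |ST| = 11.5, T = (-1.925, 3.391). Then cos ∠UTN = TU·TN / (|TU||TN|), giving 20.86°.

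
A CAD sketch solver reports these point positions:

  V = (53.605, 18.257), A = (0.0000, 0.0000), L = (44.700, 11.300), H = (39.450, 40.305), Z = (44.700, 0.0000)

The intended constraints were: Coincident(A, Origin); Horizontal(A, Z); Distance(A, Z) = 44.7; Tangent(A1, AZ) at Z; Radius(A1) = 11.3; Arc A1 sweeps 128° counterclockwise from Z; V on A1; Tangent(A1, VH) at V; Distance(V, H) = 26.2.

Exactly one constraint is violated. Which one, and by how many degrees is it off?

Tangent(A1, VH) at V — off by 5.30°.

A = (0.00, 0.00) ✓; A.y = 0.00, Z.y = 0.00 ✓; |AZ| = 44.70 ✓; ∠(LZ, ZA) = 90.00° ✓; |LZ| = 11.30 ✓; bearing(L→V) − bearing(L→Z) = 128.0° ✓; |LV| = 11.30 ✓; ∠(LV, VH) = 95.30° ✗; |VH| = 26.20 ✓.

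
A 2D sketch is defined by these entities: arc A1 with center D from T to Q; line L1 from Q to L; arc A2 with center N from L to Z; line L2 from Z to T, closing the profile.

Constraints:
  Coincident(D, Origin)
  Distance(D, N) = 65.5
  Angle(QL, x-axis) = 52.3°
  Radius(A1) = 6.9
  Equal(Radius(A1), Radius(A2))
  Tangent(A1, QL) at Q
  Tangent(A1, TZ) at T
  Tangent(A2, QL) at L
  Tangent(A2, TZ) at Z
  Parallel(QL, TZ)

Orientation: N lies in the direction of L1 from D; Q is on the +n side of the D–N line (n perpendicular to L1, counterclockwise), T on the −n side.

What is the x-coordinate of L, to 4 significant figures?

34.60

The slot axis is L1's direction at 52.3°, so u = (cos 52.3°, sin 52.3°) = (0.6115, 0.7912) and n = (−sin 52.3°, cos 52.3°) = (-0.7912, 0.6115). D is at the origin and N lies 65.5 along u from D, so N = 65.5·u = (40.06, 51.83). Tangency of A1 to both parallel lines with radius 6.9 puts Q and T at D ± 6.9·n: Q = (-5.459, 4.220), T = (5.459, -4.220). Equal radii place L and Z the same way about N: L = N + 6.9·n = (34.60, 56.04), Z = N − 6.9·n = (45.51, 47.61). So L.x = 34.60.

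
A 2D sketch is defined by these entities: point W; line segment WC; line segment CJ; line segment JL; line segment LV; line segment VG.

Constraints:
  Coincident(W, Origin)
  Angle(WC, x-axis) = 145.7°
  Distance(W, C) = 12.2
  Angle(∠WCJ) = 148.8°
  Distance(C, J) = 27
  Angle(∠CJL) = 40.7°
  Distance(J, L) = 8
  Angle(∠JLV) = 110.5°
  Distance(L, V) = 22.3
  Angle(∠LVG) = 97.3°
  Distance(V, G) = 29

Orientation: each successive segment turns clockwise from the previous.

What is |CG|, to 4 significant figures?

34.66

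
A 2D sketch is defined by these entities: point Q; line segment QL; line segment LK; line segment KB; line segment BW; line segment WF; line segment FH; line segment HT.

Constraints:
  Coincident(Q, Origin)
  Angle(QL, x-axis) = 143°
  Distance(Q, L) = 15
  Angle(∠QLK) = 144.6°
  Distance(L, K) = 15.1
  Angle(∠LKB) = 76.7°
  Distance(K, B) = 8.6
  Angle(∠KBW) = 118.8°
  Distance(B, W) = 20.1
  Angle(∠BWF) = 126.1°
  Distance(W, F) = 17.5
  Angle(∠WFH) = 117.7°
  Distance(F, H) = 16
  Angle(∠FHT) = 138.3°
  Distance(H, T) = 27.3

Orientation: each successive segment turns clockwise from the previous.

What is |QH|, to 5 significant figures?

22.061

Q is at the origin; QL runs at 143.0° with length 15.0, so L = (-11.980, 9.0272). ∠QLK = 144.6° gives LK at 107.60° from the x-axis; with |LK| = 15.1, K = (-16.545, 23.420). ∠LKB = 76.7° gives KB at 4.3000° from the x-axis; with |KB| = 8.6, B = (-7.9695, 24.065). ∠KBW = 118.8° gives BW at -56.900° from the x-axis; with |BW| = 20.1, W = (3.0071, 7.2271). ∠BWF = 126.1° gives WF at -110.80° from the x-axis; with |WF| = 17.5, F = (-3.2072, -9.1324). ∠WFH = 117.7° gives FH at -173.10° from the x-axis; with |FH| = 16.0, H = (-19.091, -11.055). Then |QH| = |H − Q| = 22.061.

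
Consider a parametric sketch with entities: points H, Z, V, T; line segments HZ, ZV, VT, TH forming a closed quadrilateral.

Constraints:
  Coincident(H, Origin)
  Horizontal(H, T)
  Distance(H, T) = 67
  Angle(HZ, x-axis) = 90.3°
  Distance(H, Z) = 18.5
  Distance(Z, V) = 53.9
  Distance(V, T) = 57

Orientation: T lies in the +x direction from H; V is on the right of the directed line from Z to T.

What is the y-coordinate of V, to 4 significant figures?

-31.67

H is at the origin; HT is horizontal with |HT| = 67.0 and T in +x, so T = (67.0, 0). HZ runs at 90.3° with |HZ| = 18.5, so Z = (-0.09687, 18.50). V is determined by |ZV| = 53.9 and |VT| = 57.0 together: it lies at the intersection of circle(Z, 53.9) and circle(T, 57.0). With |ZT| = 69.60, the foot of the radical line on ZT is 32.33 from Z and the perpendicular offset is √(53.9² − 32.33²) = 43.13. Taking the right-of-ZT solution: V = (19.61, -31.67).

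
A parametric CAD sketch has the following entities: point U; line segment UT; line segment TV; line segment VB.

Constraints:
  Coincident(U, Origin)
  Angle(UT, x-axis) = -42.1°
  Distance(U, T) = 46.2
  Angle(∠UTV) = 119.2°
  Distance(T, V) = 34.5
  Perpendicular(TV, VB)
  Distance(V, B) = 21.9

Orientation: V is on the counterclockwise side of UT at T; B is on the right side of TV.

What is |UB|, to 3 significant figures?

84.4

U is at the origin; UT runs at -42.1° with length 46.2, so T = 46.2·(cos -42.1°, sin -42.1°) = (34.3, -31.0). ∠UTV = 119.2°, so TV runs at -42.1° + (180° − 119.2°) = 18.7° from the x-axis; with |TV| = 34.5, V = T + 34.5·(cos 18.7°, sin 18.7°) = (67.0, -19.9). TV ⟂ VB; with |VB| = 21.9 on the right of TV, B = V + 21.9·(0.321, -0.947) = (74.0, -40.7). Then |UB| = |B − U| = 84.4.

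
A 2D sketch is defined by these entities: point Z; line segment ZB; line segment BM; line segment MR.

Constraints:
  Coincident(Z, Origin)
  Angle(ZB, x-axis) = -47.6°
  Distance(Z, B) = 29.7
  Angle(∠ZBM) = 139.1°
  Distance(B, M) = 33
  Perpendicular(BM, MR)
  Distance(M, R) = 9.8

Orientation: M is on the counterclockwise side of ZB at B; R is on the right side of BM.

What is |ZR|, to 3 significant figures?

62.7

Z is at the origin; ZB runs at -47.6° with length 29.7, so B = 29.7·(cos -47.6°, sin -47.6°) = (20.0, -21.9). ∠ZBM = 139.1°, so BM runs at -47.6° + (180° − 139.1°) = -6.70° from the x-axis; with |BM| = 33.0, M = B + 33.0·(cos -6.70°, sin -6.70°) = (52.8, -25.8). BM is perpendicular to MR; with |MR| = 9.8 on the right of BM, R = M + 9.8·(-0.117, -0.993) = (51.7, -35.5). Then |ZR| = |R − Z| = 62.7.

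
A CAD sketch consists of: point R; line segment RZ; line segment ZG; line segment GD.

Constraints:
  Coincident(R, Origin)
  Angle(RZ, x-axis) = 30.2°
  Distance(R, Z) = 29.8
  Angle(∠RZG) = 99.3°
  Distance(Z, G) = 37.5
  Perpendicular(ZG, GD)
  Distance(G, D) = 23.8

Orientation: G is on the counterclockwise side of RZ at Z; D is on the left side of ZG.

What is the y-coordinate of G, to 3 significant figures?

50.0

R is at the origin; RZ runs at 30.2° with length 29.8, so Z = 29.8·(cos 30.2°, sin 30.2°) = (25.8, 15.0). ∠RZG = 99.3°, so ZG runs at 30.2° + (180° − 99.3°) = 111° from the x-axis; with |ZG| = 37.5, G = Z + 37.5·(cos 111°, sin 111°) = (12.4, 50.0). So G.y = 50.0.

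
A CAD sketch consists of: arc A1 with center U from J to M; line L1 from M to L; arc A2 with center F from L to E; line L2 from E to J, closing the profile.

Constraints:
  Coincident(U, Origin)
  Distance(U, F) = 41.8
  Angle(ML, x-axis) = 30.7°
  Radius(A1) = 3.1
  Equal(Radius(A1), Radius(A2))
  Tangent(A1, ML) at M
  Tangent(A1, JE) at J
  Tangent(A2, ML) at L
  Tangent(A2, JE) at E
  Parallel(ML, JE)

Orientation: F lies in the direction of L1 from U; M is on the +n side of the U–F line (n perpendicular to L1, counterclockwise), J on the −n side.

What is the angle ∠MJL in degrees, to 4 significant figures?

81.56°

Tangency of A1 to both parallel lines with radius 3.1 puts M and J at U ± 3.1·n: M = (-1.583, 2.666), J = (1.583, -2.666). Equal radii place L and E the same way about F: L = F + 3.1·n = (34.36, 24.01), E = F − 3.1·n = (37.52, 18.68). Then cos ∠MJL = JM·JL / (|JM||JL|), giving 81.56°.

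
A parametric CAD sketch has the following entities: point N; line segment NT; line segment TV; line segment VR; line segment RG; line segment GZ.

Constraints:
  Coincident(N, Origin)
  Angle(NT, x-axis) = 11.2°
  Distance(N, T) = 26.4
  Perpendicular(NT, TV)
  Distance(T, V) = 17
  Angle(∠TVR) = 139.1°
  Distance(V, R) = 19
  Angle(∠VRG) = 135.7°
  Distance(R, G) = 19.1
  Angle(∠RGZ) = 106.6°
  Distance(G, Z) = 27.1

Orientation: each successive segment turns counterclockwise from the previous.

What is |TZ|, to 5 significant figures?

42.077

∠VRG = 135.7° gives RG at -173.60° from the x-axis; with |RG| = 19.1, G = (-11.378, 31.346). ∠RGZ = 106.6° gives GZ at -100.20° from the x-axis; with |GZ| = 27.1, Z = (-16.177, 4.6747). Then |TZ| = |Z − T| = 42.077.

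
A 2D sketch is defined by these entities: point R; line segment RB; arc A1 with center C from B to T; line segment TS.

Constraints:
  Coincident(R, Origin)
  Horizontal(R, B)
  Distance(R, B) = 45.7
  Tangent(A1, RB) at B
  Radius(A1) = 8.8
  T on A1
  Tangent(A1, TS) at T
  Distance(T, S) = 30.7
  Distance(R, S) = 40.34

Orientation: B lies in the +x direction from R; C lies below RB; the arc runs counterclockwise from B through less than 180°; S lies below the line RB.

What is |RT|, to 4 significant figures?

38.14

Checks: ∠(CB, BR) = 90.00° ✓; |CT| = 8.800 ✓; ∠(CT, TS) = 90.00° ✓; |TS| = 30.70 ✓; |RS| = 40.34 ✓.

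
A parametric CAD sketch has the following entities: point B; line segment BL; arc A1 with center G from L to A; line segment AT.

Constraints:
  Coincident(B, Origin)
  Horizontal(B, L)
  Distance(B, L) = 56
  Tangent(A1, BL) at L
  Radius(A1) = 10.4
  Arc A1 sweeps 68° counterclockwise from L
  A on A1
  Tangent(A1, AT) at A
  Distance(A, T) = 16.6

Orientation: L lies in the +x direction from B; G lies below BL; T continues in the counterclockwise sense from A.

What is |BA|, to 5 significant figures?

46.811

B is at the origin; BL is horizontal with |BL| = 56.0 and L on the +x side, so L = (56.000, 0.0000). The tangent condition forces GL to be normal to BL, so G = L + (0, -10.4) = (56.000, -10.400). On A1, L sits at bearing 90° from G; a 68° counterclockwise sweep puts A at bearing 158°, so A = G + 10.4·(cos 158°, sin 158°) = (46.357, -6.5041). Then |BA| = |A − B| = 46.811.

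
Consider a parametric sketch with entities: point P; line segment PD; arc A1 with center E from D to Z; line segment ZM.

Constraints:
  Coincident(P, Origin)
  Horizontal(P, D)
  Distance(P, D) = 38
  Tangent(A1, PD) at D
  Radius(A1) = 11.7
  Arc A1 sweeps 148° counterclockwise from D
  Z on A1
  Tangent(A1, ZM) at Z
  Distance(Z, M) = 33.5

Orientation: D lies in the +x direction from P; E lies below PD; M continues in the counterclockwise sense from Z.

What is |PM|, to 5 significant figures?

71.941

P is at the origin; PD is horizontal with |PD| = 38.0 and D on the +x side, so D = (38.000, 0.0000). The tangent condition forces ED to be normal to PD, so E = D + (0, -11.7) = (38.000, -11.700). On A1, D sits at bearing 90° from E; a 148° counterclockwise sweep puts Z at bearing 238°, so Z = E + 11.7·(cos 238°, sin 238°) = (31.800, -21.622). The tangent condition forces EZ to be normal to ZM, so ZM runs along (−sin 238°, cos 238°); with |ZM| = 33.5, M = (60.210, -39.374). Then |PM| = |M − P| = 71.941.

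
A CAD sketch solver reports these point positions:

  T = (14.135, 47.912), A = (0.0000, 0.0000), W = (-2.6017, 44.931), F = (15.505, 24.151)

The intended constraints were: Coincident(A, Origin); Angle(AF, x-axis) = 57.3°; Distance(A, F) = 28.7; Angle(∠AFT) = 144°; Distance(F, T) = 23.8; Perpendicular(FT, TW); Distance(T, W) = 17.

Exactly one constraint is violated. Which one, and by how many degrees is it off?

Perpendicular(FT, TW) — off by 6.80°.

A = (0.00, 0.00) ✓; AF at 57.30° ✓; |AF| = 28.70 ✓; ∠AFT = 144.0° ✓; |FT| = 23.80 ✓; ∠(FT, TW) = 96.80° ✗; |TW| = 17.00 ✓.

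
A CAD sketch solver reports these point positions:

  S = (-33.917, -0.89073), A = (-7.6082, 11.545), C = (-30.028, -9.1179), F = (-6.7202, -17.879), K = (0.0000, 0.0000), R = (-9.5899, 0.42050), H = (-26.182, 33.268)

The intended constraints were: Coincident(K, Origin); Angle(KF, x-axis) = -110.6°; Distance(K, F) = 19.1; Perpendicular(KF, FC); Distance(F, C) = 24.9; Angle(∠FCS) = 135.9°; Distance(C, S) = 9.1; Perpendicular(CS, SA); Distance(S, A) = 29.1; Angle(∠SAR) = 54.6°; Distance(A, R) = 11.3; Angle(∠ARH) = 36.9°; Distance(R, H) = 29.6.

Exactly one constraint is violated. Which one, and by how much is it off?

Distance(R, H) = 29.6 — off by 7.20.

K = (0.00, 0.00) ✓; KF at -110.6° ✓; |KF| = 19.10 ✓; ∠(KF, FC) = 90.00° ✓; |FC| = 24.90 ✓; ∠FCS = 135.9° ✓; |CS| = 9.100 ✓; ∠(CS, SA) = 90.00° ✓; |SA| = 29.10 ✓; ∠SAR = 54.60° ✓; |AR| = 11.30 ✓; ∠ARH = 36.90° ✓; |RH| = 36.80 ✗.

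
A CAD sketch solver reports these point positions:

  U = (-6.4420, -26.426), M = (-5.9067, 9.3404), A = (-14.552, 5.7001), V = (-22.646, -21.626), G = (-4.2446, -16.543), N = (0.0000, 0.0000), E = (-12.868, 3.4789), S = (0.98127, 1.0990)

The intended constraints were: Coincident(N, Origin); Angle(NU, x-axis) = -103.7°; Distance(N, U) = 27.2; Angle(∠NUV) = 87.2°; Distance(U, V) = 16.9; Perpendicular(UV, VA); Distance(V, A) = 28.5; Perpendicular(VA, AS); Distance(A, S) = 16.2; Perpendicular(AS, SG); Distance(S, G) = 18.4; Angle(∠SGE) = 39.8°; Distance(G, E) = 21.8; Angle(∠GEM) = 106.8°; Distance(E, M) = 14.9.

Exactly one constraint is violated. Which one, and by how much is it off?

Distance(E, M) = 14.9 — off by 5.80.

N = (0.00, 0.00) ✓; NU at -103.7° ✓; |NU| = 27.20 ✓; ∠NUV = 87.20° ✓; |UV| = 16.90 ✓; ∠(UV, VA) = 90.00° ✓; |VA| = 28.50 ✓; ∠(VA, AS) = 90.00° ✓; |AS| = 16.20 ✓; ∠(AS, SG) = 90.00° ✓; |SG| = 18.40 ✓; ∠SGE = 39.80° ✓; |GE| = 21.80 ✓; ∠GEM = 106.8° ✓; |EM| = 9.100 ✗.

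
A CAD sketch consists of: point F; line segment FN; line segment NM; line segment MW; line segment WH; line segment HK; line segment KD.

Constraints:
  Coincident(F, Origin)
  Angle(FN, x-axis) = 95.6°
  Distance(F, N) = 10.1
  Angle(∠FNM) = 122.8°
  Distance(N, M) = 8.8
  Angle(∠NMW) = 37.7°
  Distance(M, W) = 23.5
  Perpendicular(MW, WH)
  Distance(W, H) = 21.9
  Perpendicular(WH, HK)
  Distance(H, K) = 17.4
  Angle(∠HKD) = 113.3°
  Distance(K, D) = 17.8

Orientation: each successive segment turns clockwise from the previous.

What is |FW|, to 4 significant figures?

7.299

F is at the origin; FN runs at 95.6° with length 10.1, so N = (-0.9856, 10.05). ∠FNM = 122.8° gives NM at 38.40° from the x-axis; with |NM| = 8.8, M = (5.911, 15.52). ∠NMW = 37.7° gives MW at -103.9° from the x-axis; with |MW| = 23.5, W = (0.2656, -7.294). Then |FW| = |W − F| = 7.299.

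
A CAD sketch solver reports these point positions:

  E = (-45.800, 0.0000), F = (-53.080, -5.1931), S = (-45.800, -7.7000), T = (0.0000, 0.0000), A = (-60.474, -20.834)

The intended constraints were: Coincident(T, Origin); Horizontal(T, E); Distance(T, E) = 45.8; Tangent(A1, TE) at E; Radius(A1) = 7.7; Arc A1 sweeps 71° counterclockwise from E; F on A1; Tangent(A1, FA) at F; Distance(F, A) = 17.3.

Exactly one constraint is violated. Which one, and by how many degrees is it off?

Tangent(A1, FA) at F — off by 6.30°.

T = (0.00, 0.00) ✓; T.y = 0.00, E.y = 0.00 ✓; |TE| = 45.80 ✓; ∠(SE, ET) = 90.00° ✓; |SE| = 7.700 ✓; bearing(S→F) − bearing(S→E) = 71.00° ✓; |SF| = 7.700 ✓; ∠(SF, FA) = 96.30° ✗; |FA| = 17.30 ✓.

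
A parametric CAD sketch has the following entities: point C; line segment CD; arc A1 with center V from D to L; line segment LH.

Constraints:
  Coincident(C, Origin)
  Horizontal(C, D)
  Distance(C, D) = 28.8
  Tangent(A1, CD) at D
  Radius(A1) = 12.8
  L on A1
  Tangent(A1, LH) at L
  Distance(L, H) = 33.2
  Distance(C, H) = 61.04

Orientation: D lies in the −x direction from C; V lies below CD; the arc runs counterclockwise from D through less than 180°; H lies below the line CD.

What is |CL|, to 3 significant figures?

43.8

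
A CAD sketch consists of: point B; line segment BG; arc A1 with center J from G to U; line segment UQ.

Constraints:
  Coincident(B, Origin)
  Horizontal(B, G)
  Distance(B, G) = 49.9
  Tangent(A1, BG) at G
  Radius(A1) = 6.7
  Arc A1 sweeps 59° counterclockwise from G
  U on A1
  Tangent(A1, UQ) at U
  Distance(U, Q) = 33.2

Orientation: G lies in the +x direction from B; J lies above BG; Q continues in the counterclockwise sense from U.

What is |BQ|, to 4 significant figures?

79.35

On A1, G sits at bearing -90° from J; a 59° counterclockwise sweep puts U at bearing -31°, so U = J + 6.7·(cos -31°, sin -31°) = (55.64, 3.249). The tangent condition forces JU to be normal to UQ, so UQ runs along (−sin -31°, cos -31°); with |UQ| = 33.2, Q = (72.74, 31.71). Then |BQ| = |Q − B| = 79.35.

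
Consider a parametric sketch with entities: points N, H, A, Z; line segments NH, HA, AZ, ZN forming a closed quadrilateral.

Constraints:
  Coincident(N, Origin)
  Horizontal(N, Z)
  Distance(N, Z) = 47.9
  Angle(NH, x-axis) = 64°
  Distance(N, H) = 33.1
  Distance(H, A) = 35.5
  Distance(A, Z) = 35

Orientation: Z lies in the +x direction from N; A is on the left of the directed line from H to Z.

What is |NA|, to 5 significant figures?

60.702

Checks: NH at 64.00° ✓; |HA| = 35.50 ✓; |AZ| = 35.00 ✓.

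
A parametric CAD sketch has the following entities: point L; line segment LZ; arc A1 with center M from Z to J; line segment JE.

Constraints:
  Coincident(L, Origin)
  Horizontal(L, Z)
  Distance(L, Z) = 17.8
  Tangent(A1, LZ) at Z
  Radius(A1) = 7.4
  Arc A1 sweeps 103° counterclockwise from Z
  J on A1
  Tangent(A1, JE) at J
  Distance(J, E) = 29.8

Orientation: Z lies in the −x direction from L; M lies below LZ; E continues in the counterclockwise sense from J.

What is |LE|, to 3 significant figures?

42.3

L is at the origin; LZ is horizontal with |LZ| = 17.8 and Z on the −x side, so Z = (-17.8, 0.00). Tangency of A1 to LZ means the radius MZ is perpendicular to LZ, so M = Z + (0, -7.4) = (-17.8, -7.40). On A1, Z sits at bearing 90° from M; a 103° counterclockwise sweep puts J at bearing 193°, so J = M + 7.4·(cos 193°, sin 193°) = (-25.0, -9.06). Tangency of A1 to JE means the radius MJ is perpendicular to JE, so JE runs along (−sin 193°, cos 193°); with |JE| = 29.8, E = (-18.3, -38.1). Then |LE| = |E − L| = 42.3.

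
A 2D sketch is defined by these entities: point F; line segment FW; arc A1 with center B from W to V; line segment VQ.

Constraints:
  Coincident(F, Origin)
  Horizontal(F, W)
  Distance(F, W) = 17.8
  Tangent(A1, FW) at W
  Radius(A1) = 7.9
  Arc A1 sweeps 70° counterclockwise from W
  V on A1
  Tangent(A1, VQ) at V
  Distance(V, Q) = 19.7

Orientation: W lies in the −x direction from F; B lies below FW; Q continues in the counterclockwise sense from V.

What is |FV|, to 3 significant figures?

25.8

The tangent condition forces BW to be normal to FW, so B = W + (0, -7.9) = (-17.8, -7.90). On A1, W sits at bearing 90° from B; a 70° counterclockwise sweep puts V at bearing 160°, so V = B + 7.9·(cos 160°, sin 160°) = (-25.2, -5.20). Then |FV| = |V − F| = 25.8.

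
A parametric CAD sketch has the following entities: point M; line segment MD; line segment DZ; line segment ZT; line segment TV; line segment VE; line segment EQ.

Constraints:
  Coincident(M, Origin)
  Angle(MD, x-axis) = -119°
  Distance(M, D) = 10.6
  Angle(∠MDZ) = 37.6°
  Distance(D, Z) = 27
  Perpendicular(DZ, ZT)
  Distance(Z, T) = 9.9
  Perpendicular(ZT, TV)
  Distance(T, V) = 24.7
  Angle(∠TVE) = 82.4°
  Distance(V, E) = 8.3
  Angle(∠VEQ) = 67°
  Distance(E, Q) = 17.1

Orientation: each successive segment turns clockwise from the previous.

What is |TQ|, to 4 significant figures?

8.896

M is at the origin; MD runs at -119.0° with length 10.6, so D = (-5.139, -9.271). ∠MDZ = 37.6° gives DZ at 98.60° from the x-axis; with |DZ| = 27.0, Z = (-9.176, 17.43). DZ is perpendicular to ZT, so ZT runs at 8.600°; with |ZT| = 9.9, T = (0.6123, 18.91). ZT is perpendicular to TV, so TV runs at -81.40°; with |TV| = 24.7, V = (4.306, -5.516). ∠TVE = 82.4° gives VE at -179.0° from the x-axis; with |VE| = 8.3, E = (-3.993, -5.661). ∠VEQ = 67.0° gives EQ at 68.00° from the x-axis; with |EQ| = 17.1, Q = (2.413, 10.19). Then |TQ| = |Q − T| = 8.896.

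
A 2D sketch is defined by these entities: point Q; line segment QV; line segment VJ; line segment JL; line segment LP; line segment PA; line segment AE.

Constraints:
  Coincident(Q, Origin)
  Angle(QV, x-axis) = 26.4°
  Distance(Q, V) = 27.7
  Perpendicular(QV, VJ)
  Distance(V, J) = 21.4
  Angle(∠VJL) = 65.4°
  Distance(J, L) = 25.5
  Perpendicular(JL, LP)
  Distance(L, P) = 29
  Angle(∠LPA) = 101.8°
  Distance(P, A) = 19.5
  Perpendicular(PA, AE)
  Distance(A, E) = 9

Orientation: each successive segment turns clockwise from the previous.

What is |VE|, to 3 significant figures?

6.41

Q is at the origin; QV runs at 26.4° with length 27.7, so V = (24.8, 12.3). QV is perpendicular to VJ, so VJ runs at -63.6°; with |VJ| = 21.4, J = (34.3, -6.85). ∠VJL = 65.4° gives JL at -178° from the x-axis; with |JL| = 25.5, L = (8.84, -7.65). The perpendicularity gives LP at right angles to JL, so LP runs at 91.8°; with |LP| = 29.0, P = (7.93, 21.3). ∠LPA = 101.8° gives PA at 13.6° from the x-axis; with |PA| = 19.5, A = (26.9, 25.9). PA is perpendicular to AE, so AE runs at -76.4°; with |AE| = 9.0, E = (29.0, 17.2). Then |VE| = |E − V| = 6.41.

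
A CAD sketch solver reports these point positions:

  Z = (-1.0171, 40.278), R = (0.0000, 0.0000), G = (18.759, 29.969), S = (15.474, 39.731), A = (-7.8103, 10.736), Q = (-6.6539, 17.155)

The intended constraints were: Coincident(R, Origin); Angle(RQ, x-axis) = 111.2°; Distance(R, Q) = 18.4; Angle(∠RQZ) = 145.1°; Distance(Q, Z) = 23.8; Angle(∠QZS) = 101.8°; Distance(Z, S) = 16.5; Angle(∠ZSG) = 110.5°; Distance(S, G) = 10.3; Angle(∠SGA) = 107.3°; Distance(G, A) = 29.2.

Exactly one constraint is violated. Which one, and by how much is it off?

Distance(G, A) = 29.2 — off by 3.60.

R = (0.00, 0.00) ✓; RQ at 111.2° ✓; |RQ| = 18.40 ✓; ∠RQZ = 145.1° ✓; |QZ| = 23.80 ✓; ∠QZS = 101.8° ✓; |ZS| = 16.50 ✓; ∠ZSG = 110.5° ✓; |SG| = 10.30 ✓; ∠SGA = 107.3° ✓; |GA| = 32.80 ✗.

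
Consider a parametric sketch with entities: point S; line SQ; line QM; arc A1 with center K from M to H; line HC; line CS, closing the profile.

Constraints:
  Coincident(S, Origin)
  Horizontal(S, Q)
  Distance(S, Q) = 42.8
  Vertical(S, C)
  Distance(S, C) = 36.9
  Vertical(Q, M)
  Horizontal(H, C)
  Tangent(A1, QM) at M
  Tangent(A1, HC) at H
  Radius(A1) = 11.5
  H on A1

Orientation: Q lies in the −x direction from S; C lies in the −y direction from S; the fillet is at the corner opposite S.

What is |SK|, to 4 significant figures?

40.31

S and C share the same x with |SC| = 36.9 and C on the −y side, so C = (0.000, -36.90). The virtual corner opposite S is at (-42.80, -36.90). Tangency of A1 to QM means the radius KM is perpendicular to QM and the tangent condition forces KH to be normal to HC, with radius 11.5, so the center K sits 11.5 in from both sides at K = (-31.30, -25.40). Then |SK| = |K − S| = 40.31.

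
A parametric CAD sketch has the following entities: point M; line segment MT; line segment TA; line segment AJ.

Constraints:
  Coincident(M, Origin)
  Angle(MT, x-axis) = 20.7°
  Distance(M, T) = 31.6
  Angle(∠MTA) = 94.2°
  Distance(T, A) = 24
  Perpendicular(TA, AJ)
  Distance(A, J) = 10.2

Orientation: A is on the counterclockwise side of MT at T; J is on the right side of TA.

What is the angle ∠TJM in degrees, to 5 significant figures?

34.730°

∠MTA = 94.2°, so TA runs at 20.7° + (180° − 94.2°) = 106.50° from the x-axis; with |TA| = 24.0, A = T + 24.0·(cos 106.50°, sin 106.50°) = (22.744, 34.181). The perpendicularity gives AJ at right angles to TA; with |AJ| = 10.2 on the right of TA, J = A + 10.2·(0.95882, 0.28402) = (32.524, 37.078). Then cos ∠TJM = JT·JM / (|JT||JM|), giving 34.730°.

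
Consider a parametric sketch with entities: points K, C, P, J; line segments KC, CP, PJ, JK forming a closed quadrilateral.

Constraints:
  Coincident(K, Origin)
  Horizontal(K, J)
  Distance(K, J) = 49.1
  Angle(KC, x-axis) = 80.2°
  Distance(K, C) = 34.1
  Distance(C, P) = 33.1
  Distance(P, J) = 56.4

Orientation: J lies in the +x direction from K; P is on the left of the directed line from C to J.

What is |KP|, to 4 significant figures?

62.59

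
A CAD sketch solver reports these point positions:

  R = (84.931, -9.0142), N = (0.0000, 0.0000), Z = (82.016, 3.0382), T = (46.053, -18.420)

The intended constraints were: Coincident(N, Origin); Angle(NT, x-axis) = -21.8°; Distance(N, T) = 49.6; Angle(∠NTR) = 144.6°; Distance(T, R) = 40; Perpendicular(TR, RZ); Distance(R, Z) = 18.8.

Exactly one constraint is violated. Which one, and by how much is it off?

Distance(R, Z) = 18.8 — off by 6.40.

N = (0.00, 0.00) ✓; NT at -21.80° ✓; |NT| = 49.60 ✓; ∠NTR = 144.6° ✓; |TR| = 40.00 ✓; ∠(TR, RZ) = 90.00° ✓; |RZ| = 12.40 ✗.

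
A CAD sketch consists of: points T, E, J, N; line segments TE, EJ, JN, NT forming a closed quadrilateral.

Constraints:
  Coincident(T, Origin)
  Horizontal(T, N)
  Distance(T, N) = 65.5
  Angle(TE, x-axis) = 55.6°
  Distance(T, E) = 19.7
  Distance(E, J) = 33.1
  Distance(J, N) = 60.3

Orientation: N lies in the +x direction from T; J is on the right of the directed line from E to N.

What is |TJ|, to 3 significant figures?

18.3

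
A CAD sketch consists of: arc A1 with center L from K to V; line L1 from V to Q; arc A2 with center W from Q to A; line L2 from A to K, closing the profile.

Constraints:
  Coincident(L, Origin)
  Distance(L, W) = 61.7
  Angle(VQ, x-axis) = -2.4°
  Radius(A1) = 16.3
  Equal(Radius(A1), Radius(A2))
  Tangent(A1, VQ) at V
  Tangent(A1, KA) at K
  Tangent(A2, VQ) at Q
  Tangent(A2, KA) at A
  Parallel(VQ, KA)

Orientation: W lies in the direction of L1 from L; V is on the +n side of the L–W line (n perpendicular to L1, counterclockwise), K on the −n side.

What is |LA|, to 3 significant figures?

63.8

The slot axis is L1's direction at -2.4°, so u = (cos -2.4°, sin -2.4°) = (0.999, -0.0419) and n = (−sin -2.4°, cos -2.4°) = (0.0419, 0.999). L is at the origin and W lies 61.7 along u from L, so W = 61.7·u = (61.6, -2.58). Tangency of A1 to both parallel lines with radius 16.3 puts V and K at L ± 16.3·n: V = (0.683, 16.3), K = (-0.683, -16.3). Equal radii place Q and A the same way about W: Q = W + 16.3·n = (62.3, 13.7), A = W − 16.3·n = (61.0, -18.9). Then |LA| = |A − L| = 63.8.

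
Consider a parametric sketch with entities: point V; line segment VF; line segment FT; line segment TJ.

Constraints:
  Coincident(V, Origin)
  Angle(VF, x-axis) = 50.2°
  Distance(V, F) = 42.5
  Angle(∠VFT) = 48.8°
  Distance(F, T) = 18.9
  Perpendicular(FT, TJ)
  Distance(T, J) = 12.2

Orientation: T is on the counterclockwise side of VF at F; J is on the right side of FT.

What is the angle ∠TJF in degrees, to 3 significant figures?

57.2°

V is at the origin; VF runs at 50.2° with length 42.5, so F = 42.5·(cos 50.2°, sin 50.2°) = (27.2, 32.7). ∠VFT = 48.8°, so FT runs at 50.2° + (180° − 48.8°) = 181° from the x-axis; with |FT| = 18.9, T = F + 18.9·(cos 181°, sin 181°) = (8.31, 32.2). FT is perpendicular to TJ; with |TJ| = 12.2 on the right of FT, J = T + 12.2·(-0.0244, 1.00) = (8.01, 44.4). Then cos ∠TJF = JT·JF / (|JT||JF|), giving 57.2°.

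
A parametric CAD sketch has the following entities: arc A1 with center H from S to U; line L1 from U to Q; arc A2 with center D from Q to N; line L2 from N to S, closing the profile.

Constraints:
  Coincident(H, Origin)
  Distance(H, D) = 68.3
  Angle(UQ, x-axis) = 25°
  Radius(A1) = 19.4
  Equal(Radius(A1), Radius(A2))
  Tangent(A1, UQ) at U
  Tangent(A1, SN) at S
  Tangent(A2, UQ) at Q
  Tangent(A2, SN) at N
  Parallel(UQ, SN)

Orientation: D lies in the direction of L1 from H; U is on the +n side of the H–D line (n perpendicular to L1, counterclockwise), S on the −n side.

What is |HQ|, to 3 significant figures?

71.0

The slot axis is L1's direction at 25.0°, so u = (cos 25.0°, sin 25.0°) = (0.906, 0.423) and n = (−sin 25.0°, cos 25.0°) = (-0.423, 0.906). H is at the origin and D lies 68.3 along u from H, so D = 68.3·u = (61.9, 28.9). Tangency of A1 to both parallel lines with radius 19.4 puts U and S at H ± 19.4·n: U = (-8.20, 17.6), S = (8.20, -17.6). Equal radii place Q and N the same way about D: Q = D + 19.4·n = (53.7, 46.4), N = D − 19.4·n = (70.1, 11.3). Then |HQ| = |Q − H| = 71.0.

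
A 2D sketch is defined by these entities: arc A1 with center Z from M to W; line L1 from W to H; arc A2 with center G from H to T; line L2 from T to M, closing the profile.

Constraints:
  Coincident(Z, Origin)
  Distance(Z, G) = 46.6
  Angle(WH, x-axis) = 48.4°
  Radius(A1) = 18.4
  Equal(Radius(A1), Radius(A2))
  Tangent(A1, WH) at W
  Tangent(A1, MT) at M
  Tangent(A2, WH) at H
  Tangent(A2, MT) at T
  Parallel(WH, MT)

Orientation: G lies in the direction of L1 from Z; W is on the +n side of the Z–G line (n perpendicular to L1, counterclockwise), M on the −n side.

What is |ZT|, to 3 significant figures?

50.1

Tangency of A1 to both parallel lines with radius 18.4 puts W and M at Z ± 18.4·n: W = (-13.8, 12.2), M = (13.8, -12.2). Equal radii place H and T the same way about G: H = G + 18.4·n = (17.2, 47.1), T = G − 18.4·n = (44.7, 22.6). Then |ZT| = |T − Z| = 50.1.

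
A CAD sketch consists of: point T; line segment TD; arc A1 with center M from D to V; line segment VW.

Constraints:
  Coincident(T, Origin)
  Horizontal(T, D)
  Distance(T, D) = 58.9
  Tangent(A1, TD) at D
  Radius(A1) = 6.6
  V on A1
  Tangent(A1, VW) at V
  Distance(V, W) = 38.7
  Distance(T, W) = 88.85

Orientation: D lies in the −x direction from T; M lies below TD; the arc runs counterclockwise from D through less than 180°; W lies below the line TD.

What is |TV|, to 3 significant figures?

65.2

Checks: |MV| = 6.600 ✓; ∠(MV, VW) = 90.00° ✓; |VW| = 38.70 ✓; |TW| = 88.85 ✓.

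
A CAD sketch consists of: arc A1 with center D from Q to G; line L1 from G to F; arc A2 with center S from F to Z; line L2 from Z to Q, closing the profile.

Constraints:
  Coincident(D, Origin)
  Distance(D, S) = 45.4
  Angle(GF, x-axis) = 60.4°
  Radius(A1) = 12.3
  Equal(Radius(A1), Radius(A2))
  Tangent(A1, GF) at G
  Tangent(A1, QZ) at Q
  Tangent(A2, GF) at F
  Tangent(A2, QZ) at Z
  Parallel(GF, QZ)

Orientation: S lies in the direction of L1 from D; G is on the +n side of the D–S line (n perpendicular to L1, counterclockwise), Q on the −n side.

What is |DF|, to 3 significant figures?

47.0

Tangency of A1 to both parallel lines with radius 12.3 puts G and Q at D ± 12.3·n: G = (-10.7, 6.08), Q = (10.7, -6.08). Equal radii place F and Z the same way about S: F = S + 12.3·n = (11.7, 45.6), Z = S − 12.3·n = (33.1, 33.4). Then |DF| = |F − D| = 47.0.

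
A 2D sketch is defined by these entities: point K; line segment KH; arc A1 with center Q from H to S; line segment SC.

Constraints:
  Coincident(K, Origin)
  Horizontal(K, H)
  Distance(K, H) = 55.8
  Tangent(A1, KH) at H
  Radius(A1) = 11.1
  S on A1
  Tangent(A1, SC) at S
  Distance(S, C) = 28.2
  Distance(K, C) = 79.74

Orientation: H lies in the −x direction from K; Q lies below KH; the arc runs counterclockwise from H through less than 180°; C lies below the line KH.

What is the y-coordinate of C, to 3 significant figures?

-37.7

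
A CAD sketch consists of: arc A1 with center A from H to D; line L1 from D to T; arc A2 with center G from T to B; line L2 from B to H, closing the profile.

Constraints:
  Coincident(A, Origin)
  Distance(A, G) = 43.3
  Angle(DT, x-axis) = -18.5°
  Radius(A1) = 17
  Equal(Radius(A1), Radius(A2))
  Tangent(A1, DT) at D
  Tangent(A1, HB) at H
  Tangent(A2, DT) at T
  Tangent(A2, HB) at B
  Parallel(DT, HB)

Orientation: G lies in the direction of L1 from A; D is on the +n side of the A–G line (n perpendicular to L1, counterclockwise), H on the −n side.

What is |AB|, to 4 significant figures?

46.52

The slot axis is L1's direction at -18.5°, so u = (cos -18.5°, sin -18.5°) = (0.9483, -0.3173) and n = (−sin -18.5°, cos -18.5°) = (0.3173, 0.9483). A is at the origin and G lies 43.3 along u from A, so G = 43.3·u = (41.06, -13.74). Tangency of A1 to both parallel lines with radius 17.0 puts D and H at A ± 17.0·n: D = (5.394, 16.12), H = (-5.394, -16.12). Equal radii place T and B the same way about G: T = G + 17.0·n = (46.46, 2.382), B = G − 17.0·n = (35.67, -29.86). Then |AB| = |B − A| = 46.52.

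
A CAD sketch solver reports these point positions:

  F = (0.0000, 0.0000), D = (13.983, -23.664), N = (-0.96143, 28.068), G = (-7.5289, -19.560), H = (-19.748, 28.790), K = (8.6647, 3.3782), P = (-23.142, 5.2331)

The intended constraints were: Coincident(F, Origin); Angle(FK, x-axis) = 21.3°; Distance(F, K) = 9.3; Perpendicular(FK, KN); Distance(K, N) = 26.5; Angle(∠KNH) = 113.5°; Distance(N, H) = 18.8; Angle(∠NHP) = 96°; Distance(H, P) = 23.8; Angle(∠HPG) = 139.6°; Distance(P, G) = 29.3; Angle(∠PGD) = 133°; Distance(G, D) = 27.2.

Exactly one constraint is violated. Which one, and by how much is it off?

Distance(G, D) = 27.2 — off by 5.30.

F = (0.00, 0.00) ✓; FK at 21.30° ✓; |FK| = 9.300 ✓; ∠(FK, KN) = 90.00° ✓; |KN| = 26.50 ✓; ∠KNH = 113.5° ✓; |NH| = 18.80 ✓; ∠NHP = 96.00° ✓; |HP| = 23.80 ✓; ∠HPG = 139.6° ✓; |PG| = 29.30 ✓; ∠PGD = 133.0° ✓; |GD| = 21.90 ✗.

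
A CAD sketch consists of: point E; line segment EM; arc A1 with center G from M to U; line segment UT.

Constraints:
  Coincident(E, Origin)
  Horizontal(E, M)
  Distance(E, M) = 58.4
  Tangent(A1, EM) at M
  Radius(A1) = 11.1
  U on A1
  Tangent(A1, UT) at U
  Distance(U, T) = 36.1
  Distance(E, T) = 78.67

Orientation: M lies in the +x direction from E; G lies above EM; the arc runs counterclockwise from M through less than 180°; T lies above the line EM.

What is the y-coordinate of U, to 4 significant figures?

13.40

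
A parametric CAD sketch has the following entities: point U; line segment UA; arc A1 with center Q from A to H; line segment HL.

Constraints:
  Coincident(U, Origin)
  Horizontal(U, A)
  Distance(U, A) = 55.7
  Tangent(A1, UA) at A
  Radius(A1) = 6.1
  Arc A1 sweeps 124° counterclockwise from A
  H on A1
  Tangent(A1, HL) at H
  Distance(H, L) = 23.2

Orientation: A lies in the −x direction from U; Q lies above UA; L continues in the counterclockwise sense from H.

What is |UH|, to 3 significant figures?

51.5

U is at the origin; UA is horizontal with |UA| = 55.7 and A on the −x side, so A = (-55.7, 0.00). Since A1 is tangent to UA there, QA ⟂ UA, so Q = A + (0, 6.1) = (-55.7, 6.10). On A1, A sits at bearing -90° from Q; a 124° counterclockwise sweep puts H at bearing 34°, so H = Q + 6.1·(cos 34°, sin 34°) = (-50.6, 9.51). Then |UH| = |H − U| = 51.5.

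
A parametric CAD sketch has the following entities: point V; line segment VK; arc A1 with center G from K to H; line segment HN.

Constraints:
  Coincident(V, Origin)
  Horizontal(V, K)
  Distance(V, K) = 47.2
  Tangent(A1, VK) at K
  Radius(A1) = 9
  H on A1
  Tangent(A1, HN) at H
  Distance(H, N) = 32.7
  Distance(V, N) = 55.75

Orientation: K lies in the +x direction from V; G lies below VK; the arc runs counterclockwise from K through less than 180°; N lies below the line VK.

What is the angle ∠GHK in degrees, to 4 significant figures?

45.80°

V is at the origin; V and K share the same y with |VK| = 47.2 and K on the +x side, so K = (47.20, 0.000). Since A1 is tangent to VK there, GK ⟂ VK, so G = K + (0, -9) = (47.20, -9.000). Since GH ⟂ HN (tangency), |GN| = √(9.0² + 32.7²) = 33.92 regardless of where H sits on A1. So N lies on both circle(V, 55.75) and circle(G, 33.92); the below-VK intersection is N = (37.30, -41.44). H is the foot of the tangent from N: H = (38.20, -8.750).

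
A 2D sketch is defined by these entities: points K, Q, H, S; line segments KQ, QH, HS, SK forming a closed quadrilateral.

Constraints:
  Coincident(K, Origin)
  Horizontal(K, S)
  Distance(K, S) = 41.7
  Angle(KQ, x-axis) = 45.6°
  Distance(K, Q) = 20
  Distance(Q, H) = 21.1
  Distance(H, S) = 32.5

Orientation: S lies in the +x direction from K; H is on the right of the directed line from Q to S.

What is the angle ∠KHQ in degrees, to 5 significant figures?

68.325°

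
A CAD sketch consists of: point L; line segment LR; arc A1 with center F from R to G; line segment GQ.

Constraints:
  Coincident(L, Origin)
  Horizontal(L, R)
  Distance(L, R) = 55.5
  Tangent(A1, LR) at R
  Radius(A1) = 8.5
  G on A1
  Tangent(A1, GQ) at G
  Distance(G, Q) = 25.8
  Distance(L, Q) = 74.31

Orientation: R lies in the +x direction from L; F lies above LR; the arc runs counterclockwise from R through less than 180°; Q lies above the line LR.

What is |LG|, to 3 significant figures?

64.4

L is at the origin; LR is horizontal with |LR| = 55.5 and R on the +x side, so R = (55.5, 0.00). The tangent condition forces FR to be normal to LR, so F = R + (0, 8.5) = (55.5, 8.50). Since FG ⟂ GQ (tangency), |FQ| = √(8.5² + 25.8²) = 27.2 regardless of where G sits on A1. So Q lies on both circle(L, 74.31) and circle(F, 27.2); the above-LR intersection is Q = (66.4, 33.4). G is the foot of the tangent from Q: G = (64.0, 7.70).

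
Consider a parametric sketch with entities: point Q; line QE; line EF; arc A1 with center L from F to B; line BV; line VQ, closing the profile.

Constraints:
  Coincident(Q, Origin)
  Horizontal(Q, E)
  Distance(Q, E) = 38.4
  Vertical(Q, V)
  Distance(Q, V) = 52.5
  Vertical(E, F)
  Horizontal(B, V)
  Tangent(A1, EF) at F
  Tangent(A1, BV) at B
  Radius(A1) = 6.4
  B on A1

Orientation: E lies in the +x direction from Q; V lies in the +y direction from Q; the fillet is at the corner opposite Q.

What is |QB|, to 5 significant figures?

61.484

Q is at the origin; Q and E share the same y with |QE| = 38.4 and E on the +x side, so E = (38.400, 0.0000). Q and V share the same x with |QV| = 52.5 and V on the +y side, so V = (0.0000, 52.500). The virtual corner opposite Q is at (38.400, 52.500). The tangent condition forces LF to be normal to EF and the tangent condition forces LB to be normal to BV, with radius 6.4, so the center L sits 6.4 in from both sides at L = (32.000, 46.100). That places the tangent points at F = (38.400, 46.100) on EF and B = (32.000, 52.500) on BV. Then |QB| = |B − Q| = 61.484.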